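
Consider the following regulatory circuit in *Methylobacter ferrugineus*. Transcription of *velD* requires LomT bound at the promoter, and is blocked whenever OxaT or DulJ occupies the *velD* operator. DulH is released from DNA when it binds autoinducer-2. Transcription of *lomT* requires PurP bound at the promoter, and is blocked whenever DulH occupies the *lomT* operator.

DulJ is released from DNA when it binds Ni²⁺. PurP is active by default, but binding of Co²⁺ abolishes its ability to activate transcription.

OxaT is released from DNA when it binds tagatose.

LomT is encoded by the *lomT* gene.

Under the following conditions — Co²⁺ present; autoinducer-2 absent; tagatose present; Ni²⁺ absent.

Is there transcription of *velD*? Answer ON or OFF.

Tagatose is present, so OxaT is inactive.
Co²⁺ is present, so PurP is inactive.
Autoinducer-2 is absent, so DulH is active.
With repressor DulH bound, *lomT* is not transcribed.
So LomT is not produced.
Ni²⁺ is absent, so DulJ is active.
With repressor DulJ bound, *velD* is not transcribed.

OFF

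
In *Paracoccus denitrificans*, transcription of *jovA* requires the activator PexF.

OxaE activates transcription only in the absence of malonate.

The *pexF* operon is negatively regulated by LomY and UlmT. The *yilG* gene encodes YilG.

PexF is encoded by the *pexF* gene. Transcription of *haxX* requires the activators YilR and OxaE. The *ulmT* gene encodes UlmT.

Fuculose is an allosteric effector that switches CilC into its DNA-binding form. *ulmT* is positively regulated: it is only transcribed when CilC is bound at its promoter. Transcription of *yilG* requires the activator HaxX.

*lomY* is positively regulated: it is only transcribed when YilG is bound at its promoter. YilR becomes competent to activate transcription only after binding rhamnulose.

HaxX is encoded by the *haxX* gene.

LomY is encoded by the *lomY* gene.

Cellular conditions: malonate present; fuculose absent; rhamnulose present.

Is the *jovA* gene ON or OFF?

ON

Rhamnulose is present, so YilR is active.
Malonate is present, so OxaE is inactive.
Required activator OxaE is absent, so *haxX* is not transcribed.
So HaxX is not produced.
Required activator HaxX is absent, so *yilG* is not transcribed.
So YilG is not produced.
Required activator YilG is absent, so *lomY* is not transcribed.
So LomY is not produced.
Fuculose is absent, so CilC is inactive.
Required activator CilC is absent, so *ulmT* is not transcribed.
So UlmT is not produced.
With no repressor bound, *pexF* is transcribed.
So PexF is produced and active.
No repressor is bound and PexF is active, so *jovA* is transcribed.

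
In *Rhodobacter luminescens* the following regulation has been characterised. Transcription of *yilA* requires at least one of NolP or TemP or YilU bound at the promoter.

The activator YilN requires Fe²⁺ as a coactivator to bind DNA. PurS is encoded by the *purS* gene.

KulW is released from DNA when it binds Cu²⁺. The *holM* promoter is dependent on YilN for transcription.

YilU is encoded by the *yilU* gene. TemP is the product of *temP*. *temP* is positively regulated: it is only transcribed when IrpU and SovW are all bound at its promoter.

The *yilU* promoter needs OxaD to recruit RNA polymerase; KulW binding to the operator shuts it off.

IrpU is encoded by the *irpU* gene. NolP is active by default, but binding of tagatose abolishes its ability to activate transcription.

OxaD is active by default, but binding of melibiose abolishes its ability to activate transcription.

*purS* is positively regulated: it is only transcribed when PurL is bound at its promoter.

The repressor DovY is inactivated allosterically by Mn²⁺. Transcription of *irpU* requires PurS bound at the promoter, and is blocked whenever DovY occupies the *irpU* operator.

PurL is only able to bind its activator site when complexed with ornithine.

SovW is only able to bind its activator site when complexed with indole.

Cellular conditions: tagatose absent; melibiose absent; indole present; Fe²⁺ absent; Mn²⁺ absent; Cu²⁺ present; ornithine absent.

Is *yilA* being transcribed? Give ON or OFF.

ON

Tagatose is absent, so NolP is active.
Ornithine is absent, so PurL is inactive.
Required activator PurL is absent, so *purS* is not transcribed.
So PurS is not produced.
Mn²⁺ is absent, so DovY is active.
With repressor DovY bound, *irpU* is not transcribed.
So IrpU is not produced.
Indole is present, so SovW is active.
Required activator IrpU is absent, so *temP* is not transcribed.
So TemP is not produced.
Cu²⁺ is present, so KulW is inactive.
Melibiose is absent, so OxaD is active.
No repressor is bound and OxaD is active, so *yilU* is transcribed.
So YilU is produced and active.
Activator NolP is present, so *yilA* is transcribed.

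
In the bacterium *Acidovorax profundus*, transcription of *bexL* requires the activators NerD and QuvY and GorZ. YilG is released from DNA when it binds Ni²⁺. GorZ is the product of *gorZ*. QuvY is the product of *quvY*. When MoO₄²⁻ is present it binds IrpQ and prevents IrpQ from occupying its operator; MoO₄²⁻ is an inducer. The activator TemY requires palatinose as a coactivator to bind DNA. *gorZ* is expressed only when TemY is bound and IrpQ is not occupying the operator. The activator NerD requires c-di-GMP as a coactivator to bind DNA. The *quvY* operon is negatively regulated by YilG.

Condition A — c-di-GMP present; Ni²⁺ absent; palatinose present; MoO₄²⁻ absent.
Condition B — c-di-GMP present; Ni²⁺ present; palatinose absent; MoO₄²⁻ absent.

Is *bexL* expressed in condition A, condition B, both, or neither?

neither

Condition A:
c-di-GMP is present, so NerD is active.
Ni²⁺ is absent, so YilG is active.
With repressor YilG bound, *quvY* is not transcribed.
So QuvY is not produced.
Palatinose is present, so TemY is active.
MoO₄²⁻ is absent, so IrpQ is active.
With repressor IrpQ bound, *gorZ* is not transcribed.
So GorZ is not produced.
Required activator QuvY is absent, so *bexL* is not transcribed.
→ *bexL* is OFF in A.
Condition B:
c-di-GMP is present, so NerD is active.
Ni²⁺ is present, so YilG is inactive.
With no repressor bound, *quvY* is transcribed.
So QuvY is produced and active.
Palatinose is absent, so TemY is inactive.
MoO₄²⁻ is absent, so IrpQ is active.
With repressor IrpQ bound, *gorZ* is not transcribed.
So GorZ is not produced.
Required activator GorZ is absent, so *bexL* is not transcribed.
→ *bexL* is OFF in B.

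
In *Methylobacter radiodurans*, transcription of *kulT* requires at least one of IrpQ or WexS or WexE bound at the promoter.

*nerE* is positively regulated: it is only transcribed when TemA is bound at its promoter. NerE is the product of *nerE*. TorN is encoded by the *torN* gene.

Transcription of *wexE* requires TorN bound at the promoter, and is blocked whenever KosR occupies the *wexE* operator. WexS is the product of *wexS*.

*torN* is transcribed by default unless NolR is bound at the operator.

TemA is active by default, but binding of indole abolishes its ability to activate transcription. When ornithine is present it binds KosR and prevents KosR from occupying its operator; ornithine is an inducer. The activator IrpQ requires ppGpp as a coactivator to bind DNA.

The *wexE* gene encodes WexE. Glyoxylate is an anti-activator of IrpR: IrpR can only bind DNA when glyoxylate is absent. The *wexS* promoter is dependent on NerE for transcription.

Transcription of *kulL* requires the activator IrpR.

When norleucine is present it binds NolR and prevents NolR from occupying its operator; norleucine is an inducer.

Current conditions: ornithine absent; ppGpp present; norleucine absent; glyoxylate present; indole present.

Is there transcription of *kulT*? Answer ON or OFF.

ON

ppGpp is present, so IrpQ is active.
Indole is present, so TemA is inactive.
Required activator TemA is absent, so *nerE* is not transcribed.
So NerE is not produced.
Required activator NerE is absent, so *wexS* is not transcribed.
So WexS is not produced.
Norleucine is absent, so NolR is active.
With repressor NolR bound, *torN* is not transcribed.
So TorN is not produced.
Ornithine is absent, so KosR is active.
With repressor KosR bound, *wexE* is not transcribed.
So WexE is not produced.
Activator IrpQ is present, so *kulT* is transcribed.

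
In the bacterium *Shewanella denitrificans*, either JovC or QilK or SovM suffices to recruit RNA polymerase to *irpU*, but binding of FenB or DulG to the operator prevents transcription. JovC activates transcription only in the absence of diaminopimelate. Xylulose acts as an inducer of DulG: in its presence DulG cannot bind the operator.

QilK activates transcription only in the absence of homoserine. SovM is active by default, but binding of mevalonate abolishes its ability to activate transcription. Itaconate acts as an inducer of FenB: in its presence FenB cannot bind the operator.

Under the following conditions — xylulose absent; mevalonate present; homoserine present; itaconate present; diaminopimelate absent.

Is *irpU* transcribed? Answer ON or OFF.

OFF

Diaminopimelate is absent, so JovC is active.
Homoserine is present, so QilK is inactive.
Mevalonate is present, so SovM is inactive.
Itaconate is present, so FenB is inactive.
Xylulose is absent, so DulG is active.
With repressor DulG bound, *irpU* is not transcribed.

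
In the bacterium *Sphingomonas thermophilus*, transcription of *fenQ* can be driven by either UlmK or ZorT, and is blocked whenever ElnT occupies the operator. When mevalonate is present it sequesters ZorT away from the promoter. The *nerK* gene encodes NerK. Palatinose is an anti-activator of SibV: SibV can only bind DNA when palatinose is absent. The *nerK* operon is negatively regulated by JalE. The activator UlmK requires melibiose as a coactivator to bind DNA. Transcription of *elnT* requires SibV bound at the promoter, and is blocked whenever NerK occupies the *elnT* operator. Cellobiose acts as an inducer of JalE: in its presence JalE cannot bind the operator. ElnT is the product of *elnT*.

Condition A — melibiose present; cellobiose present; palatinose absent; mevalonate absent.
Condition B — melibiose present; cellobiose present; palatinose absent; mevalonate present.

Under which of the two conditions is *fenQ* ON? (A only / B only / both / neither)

Condition A:
Melibiose is present, so UlmK is active.
Cellobiose is present, so JalE is inactive.
With no repressor bound, *nerK* is transcribed.
So NerK is produced and active.
Palatinose is absent, so SibV is active.
With repressor NerK bound, *elnT* is not transcribed.
So ElnT is not produced.
Mevalonate is absent, so ZorT is active.
Activator UlmK is present, so *fenQ* is transcribed.
→ *fenQ* is ON in A.
Condition B:
Melibiose is present, so UlmK is active.
Cellobiose is present, so JalE is inactive.
With no repressor bound, *nerK* is transcribed.
So NerK is produced and active.
Palatinose is absent, so SibV is active.
With repressor NerK bound, *elnT* is not transcribed.
So ElnT is not produced.
Mevalonate is present, so ZorT is inactive.
Activator UlmK is present, so *fenQ* is transcribed.
→ *fenQ* is ON in B.

both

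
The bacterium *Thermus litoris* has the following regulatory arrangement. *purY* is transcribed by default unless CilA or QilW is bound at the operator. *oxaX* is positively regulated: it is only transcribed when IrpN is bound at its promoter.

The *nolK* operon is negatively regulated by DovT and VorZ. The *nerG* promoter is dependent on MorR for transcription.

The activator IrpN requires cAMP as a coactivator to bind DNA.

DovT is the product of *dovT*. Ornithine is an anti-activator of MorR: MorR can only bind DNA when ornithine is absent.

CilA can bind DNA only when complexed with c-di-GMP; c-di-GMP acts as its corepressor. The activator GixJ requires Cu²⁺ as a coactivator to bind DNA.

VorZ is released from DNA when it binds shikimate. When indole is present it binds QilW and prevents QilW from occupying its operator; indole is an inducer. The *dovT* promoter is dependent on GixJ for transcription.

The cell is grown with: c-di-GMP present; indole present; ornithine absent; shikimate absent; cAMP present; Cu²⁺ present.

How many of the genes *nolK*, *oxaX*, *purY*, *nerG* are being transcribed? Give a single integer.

Cu²⁺ is present, so GixJ is active.
No repressor is bound and GixJ is active, so *dovT* is transcribed.
So DovT is produced and active.
Shikimate is absent, so VorZ is active.
With repressor DovT bound, *nolK* is not transcribed.
→ *nolK* is OFF.
cAMP is present, so IrpN is active.
No repressor is bound and IrpN is active, so *oxaX* is transcribed.
→ *oxaX* is ON.
c-di-GMP is present, so CilA is active.
Indole is present, so QilW is inactive.
With repressor CilA bound, *purY* is not transcribed.
→ *purY* is OFF.
Ornithine is absent, so MorR is active.
No repressor is bound and MorR is active, so *nerG* is transcribed.
→ *nerG* is ON.
2 of the 4 genes are transcribed.

2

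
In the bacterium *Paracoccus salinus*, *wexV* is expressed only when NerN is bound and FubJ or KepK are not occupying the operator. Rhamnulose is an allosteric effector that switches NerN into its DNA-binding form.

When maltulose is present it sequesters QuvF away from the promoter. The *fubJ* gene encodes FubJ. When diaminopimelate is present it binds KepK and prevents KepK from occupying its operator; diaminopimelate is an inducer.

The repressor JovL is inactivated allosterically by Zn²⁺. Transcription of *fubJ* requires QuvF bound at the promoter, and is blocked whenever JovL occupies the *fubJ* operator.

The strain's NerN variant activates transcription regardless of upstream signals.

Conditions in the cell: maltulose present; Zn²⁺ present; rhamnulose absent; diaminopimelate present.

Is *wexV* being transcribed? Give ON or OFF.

ON

Zn²⁺ is present, so JovL is inactive.
Maltulose is present, so QuvF is inactive.
Required activator QuvF is absent, so *fubJ* is not transcribed.
So FubJ is not produced.
NerN is constitutively active in this strain.
Diaminopimelate is present, so KepK is inactive.
No repressor is bound and NerN is active, so *wexV* is transcribed.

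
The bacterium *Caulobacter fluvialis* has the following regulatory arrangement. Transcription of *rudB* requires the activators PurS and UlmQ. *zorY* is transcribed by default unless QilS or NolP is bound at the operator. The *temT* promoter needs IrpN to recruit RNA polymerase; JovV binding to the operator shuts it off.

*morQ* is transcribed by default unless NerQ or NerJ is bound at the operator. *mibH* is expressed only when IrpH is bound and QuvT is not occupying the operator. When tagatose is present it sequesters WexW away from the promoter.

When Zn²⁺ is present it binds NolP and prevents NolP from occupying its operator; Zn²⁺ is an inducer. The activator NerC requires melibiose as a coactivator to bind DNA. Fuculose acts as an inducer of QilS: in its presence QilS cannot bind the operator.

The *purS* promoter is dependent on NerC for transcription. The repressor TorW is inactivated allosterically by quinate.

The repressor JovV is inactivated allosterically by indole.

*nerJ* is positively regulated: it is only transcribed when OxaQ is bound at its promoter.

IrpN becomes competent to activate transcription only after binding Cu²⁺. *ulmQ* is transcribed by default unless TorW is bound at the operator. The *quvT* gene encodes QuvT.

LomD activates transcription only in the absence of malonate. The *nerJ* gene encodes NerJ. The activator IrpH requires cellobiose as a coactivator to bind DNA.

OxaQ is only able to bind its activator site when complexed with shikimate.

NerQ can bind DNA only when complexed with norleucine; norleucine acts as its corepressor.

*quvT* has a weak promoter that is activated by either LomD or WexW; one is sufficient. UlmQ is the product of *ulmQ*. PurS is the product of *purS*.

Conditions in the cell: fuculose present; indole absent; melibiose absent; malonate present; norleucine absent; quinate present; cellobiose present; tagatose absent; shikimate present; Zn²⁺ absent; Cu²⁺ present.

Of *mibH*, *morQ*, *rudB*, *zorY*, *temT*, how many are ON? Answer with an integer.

0

Cellobiose is present, so IrpH is active.
Malonate is present, so LomD is inactive.
Tagatose is absent, so WexW is active.
Activator WexW is present, so *quvT* is transcribed.
So QuvT is produced and active.
With repressor QuvT bound, *mibH* is not transcribed.
→ *mibH* is OFF.
Norleucine is absent, so NerQ is inactive.
Shikimate is present, so OxaQ is active.
No repressor is bound and OxaQ is active, so *nerJ* is transcribed.
So NerJ is produced and active.
With repressor NerJ bound, *morQ* is not transcribed.
→ *morQ* is OFF.
Melibiose is absent, so NerC is inactive.
Required activator NerC is absent, so *purS* is not transcribed.
So PurS is not produced.
Quinate is present, so TorW is inactive.
With no repressor bound, *ulmQ* is transcribed.
So UlmQ is produced and active.
Required activator PurS is absent, so *rudB* is not transcribed.
→ *rudB* is OFF.
Fuculose is present, so QilS is inactive.
Zn²⁺ is absent, so NolP is active.
With repressor NolP bound, *zorY* is not transcribed.
→ *zorY* is OFF.
Indole is absent, so JovV is active.
Cu²⁺ is present, so IrpN is active.
With repressor JovV bound, *temT* is not transcribed.
→ *temT* is OFF.
0 of the 5 genes are transcribed.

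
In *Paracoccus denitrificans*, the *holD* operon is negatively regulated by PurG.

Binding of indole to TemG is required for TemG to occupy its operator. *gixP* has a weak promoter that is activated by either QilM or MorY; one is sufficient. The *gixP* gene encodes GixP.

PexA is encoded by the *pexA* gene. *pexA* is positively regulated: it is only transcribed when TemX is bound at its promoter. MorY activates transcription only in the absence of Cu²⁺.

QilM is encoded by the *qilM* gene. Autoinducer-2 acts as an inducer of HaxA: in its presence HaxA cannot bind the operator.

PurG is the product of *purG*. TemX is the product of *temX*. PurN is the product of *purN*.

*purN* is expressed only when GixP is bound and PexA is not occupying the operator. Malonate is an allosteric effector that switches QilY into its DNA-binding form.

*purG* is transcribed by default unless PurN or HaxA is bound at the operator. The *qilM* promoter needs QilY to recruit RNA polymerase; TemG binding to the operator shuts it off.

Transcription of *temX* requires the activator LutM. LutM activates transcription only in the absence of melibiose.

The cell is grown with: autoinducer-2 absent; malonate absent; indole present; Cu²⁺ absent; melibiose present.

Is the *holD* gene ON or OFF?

ON

Indole is present, so TemG is active.
Malonate is absent, so QilY is inactive.
With repressor TemG bound, *qilM* is not transcribed.
So QilM is not produced.
Cu²⁺ is absent, so MorY is active.
Activator MorY is present, so *gixP* is transcribed.
So GixP is produced and active.
Melibiose is present, so LutM is inactive.
Required activator LutM is absent, so *temX* is not transcribed.
So TemX is not produced.
Required activator TemX is absent, so *pexA* is not transcribed.
So PexA is not produced.
No repressor is bound and GixP is active, so *purN* is transcribed.
So PurN is produced and active.
Autoinducer-2 is absent, so HaxA is active.
With repressor PurN bound, *purG* is not transcribed.
So PurG is not produced.
With no repressor bound, *holD* is transcribed.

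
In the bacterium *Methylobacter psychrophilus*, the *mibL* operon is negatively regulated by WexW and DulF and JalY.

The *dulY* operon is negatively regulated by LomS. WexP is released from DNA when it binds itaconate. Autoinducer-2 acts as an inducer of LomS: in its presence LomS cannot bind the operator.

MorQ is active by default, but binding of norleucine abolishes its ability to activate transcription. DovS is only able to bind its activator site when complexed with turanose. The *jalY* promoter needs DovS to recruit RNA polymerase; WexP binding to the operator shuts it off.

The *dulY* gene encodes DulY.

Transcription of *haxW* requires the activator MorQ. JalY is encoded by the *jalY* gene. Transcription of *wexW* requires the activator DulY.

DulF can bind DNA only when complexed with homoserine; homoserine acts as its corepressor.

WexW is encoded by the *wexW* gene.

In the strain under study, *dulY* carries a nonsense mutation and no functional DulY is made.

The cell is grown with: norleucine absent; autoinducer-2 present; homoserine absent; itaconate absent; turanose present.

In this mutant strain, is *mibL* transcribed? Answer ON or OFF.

DulY is non-functional in this strain, so it has no effect.
Required activator DulY is absent, so *wexW* is not transcribed.
So WexW is not produced.
Homoserine is absent, so DulF is inactive.
Itaconate is absent, so WexP is active.
Turanose is present, so DovS is active.
With repressor WexP bound, *jalY* is not transcribed.
So JalY is not produced.
With no repressor bound, *mibL* is transcribed.

ON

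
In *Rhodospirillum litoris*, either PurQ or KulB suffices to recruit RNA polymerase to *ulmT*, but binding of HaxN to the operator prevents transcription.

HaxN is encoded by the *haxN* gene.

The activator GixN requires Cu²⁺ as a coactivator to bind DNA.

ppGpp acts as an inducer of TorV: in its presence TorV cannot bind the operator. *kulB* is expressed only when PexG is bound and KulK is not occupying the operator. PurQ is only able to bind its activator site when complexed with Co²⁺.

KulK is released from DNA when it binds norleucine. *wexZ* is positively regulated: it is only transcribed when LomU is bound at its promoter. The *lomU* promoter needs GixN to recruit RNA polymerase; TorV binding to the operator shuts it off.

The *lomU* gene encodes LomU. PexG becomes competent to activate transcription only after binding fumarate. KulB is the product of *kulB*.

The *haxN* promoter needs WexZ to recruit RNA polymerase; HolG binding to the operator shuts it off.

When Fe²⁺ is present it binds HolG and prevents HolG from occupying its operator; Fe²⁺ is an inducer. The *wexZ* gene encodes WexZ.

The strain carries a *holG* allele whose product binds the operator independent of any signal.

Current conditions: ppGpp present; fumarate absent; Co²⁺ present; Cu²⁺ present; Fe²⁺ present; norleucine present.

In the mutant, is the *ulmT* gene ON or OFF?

ON

Co²⁺ is present, so PurQ is active.
Cu²⁺ is present, so GixN is active.
ppGpp is present, so TorV is inactive.
No repressor is bound and GixN is active, so *lomU* is transcribed.
So LomU is produced and active.
No repressor is bound and LomU is active, so *wexZ* is transcribed.
So WexZ is produced and active.
HolG is constitutively active in this strain.
With repressor HolG bound, *haxN* is not transcribed.
So HaxN is not produced.
Fumarate is absent, so PexG is inactive.
Norleucine is present, so KulK is inactive.
Required activator PexG is absent, so *kulB* is not transcribed.
So KulB is not produced.
Activator PurQ is present, so *ulmT* is transcribed.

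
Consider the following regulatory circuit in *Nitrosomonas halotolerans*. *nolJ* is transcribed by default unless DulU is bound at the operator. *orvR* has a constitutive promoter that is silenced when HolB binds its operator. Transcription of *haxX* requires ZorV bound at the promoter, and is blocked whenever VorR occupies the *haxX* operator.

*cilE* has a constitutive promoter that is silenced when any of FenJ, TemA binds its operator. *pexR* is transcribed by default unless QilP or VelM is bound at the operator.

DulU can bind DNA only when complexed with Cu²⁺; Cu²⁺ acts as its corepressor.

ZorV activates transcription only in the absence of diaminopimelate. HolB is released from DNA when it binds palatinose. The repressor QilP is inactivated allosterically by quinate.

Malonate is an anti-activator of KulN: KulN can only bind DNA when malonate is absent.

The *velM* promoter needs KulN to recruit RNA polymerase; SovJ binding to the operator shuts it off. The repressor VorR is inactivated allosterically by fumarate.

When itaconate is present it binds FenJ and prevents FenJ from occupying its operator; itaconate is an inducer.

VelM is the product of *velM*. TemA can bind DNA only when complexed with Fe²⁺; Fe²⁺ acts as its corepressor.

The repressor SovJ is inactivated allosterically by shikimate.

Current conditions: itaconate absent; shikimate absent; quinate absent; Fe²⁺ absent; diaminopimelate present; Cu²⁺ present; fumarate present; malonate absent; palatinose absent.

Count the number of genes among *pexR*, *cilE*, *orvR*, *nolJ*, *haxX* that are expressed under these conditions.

Quinate is absent, so QilP is active.
Shikimate is absent, so SovJ is active.
Malonate is absent, so KulN is active.
With repressor SovJ bound, *velM* is not transcribed.
So VelM is not produced.
With repressor QilP bound, *pexR* is not transcribed.
→ *pexR* is OFF.
Itaconate is absent, so FenJ is active.
Fe²⁺ is absent, so TemA is inactive.
With repressor FenJ bound, *cilE* is not transcribed.
→ *cilE* is OFF.
Palatinose is absent, so HolB is active.
With repressor HolB bound, *orvR* is not transcribed.
→ *orvR* is OFF.
Cu²⁺ is present, so DulU is active.
With repressor DulU bound, *nolJ* is not transcribed.
→ *nolJ* is OFF.
Fumarate is present, so VorR is inactive.
Diaminopimelate is present, so ZorV is inactive.
Required activator ZorV is absent, so *haxX* is not transcribed.
→ *haxX* is OFF.
0 of the 5 genes are transcribed.

0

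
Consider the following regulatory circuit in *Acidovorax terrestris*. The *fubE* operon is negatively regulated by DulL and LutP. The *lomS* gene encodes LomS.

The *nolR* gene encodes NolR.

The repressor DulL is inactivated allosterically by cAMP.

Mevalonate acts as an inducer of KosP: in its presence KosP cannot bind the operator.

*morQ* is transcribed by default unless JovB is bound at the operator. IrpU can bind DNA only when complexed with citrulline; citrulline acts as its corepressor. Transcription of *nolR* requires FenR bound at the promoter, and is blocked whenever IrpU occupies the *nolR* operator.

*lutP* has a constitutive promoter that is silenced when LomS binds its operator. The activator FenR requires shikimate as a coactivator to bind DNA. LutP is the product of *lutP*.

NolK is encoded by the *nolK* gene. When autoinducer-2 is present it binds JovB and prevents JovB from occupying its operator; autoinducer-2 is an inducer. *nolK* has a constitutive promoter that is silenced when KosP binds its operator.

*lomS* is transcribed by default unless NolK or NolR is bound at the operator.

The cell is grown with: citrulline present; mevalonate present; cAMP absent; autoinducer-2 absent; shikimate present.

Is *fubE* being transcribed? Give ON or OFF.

cAMP is absent, so DulL is active.
Mevalonate is present, so KosP is inactive.
With no repressor bound, *nolK* is transcribed.
So NolK is produced and active.
Citrulline is present, so IrpU is active.
Shikimate is present, so FenR is active.
With repressor IrpU bound, *nolR* is not transcribed.
So NolR is not produced.
With repressor NolK bound, *lomS* is not transcribed.
So LomS is not produced.
With no repressor bound, *lutP* is transcribed.
So LutP is produced and active.
With repressor DulL bound, *fubE* is not transcribed.

OFF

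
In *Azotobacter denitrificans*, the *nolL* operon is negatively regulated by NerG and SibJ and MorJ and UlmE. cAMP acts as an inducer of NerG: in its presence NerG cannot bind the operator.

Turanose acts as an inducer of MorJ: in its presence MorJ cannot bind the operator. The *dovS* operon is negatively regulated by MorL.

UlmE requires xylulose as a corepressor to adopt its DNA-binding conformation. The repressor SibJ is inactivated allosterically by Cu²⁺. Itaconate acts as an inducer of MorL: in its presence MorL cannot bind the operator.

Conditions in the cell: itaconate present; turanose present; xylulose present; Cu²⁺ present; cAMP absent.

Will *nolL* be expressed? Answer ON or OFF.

OFF

cAMP is absent, so NerG is active.
Cu²⁺ is present, so SibJ is inactive.
Turanose is present, so MorJ is inactive.
Xylulose is present, so UlmE is active.
With repressor NerG bound, *nolL* is not transcribed.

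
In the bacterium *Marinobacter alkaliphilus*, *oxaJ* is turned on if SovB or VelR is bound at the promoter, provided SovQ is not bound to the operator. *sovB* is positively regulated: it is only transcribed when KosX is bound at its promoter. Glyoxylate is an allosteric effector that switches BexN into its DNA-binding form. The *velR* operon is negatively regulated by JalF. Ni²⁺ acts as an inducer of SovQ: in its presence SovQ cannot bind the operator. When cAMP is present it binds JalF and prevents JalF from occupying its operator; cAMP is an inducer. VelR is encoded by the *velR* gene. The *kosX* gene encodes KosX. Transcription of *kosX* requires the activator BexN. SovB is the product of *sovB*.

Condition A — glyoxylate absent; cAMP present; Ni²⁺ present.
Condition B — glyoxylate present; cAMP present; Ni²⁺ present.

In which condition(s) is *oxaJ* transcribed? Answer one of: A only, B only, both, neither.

Condition A:
Glyoxylate is absent, so BexN is inactive.
Required activator BexN is absent, so *kosX* is not transcribed.
So KosX is not produced.
Required activator KosX is absent, so *sovB* is not transcribed.
So SovB is not produced.
cAMP is present, so JalF is inactive.
With no repressor bound, *velR* is transcribed.
So VelR is produced and active.
Ni²⁺ is present, so SovQ is inactive.
Activator VelR is present, so *oxaJ* is transcribed.
→ *oxaJ* is ON in A.
Condition B:
Glyoxylate is present, so BexN is active.
No repressor is bound and BexN is active, so *kosX* is transcribed.
So KosX is produced and active.
No repressor is bound and KosX is active, so *sovB* is transcribed.
So SovB is produced and active.
cAMP is present, so JalF is inactive.
With no repressor bound, *velR* is transcribed.
So VelR is produced and active.
Ni²⁺ is present, so SovQ is inactive.
Activator SovB is present, so *oxaJ* is transcribed.
→ *oxaJ* is ON in B.

both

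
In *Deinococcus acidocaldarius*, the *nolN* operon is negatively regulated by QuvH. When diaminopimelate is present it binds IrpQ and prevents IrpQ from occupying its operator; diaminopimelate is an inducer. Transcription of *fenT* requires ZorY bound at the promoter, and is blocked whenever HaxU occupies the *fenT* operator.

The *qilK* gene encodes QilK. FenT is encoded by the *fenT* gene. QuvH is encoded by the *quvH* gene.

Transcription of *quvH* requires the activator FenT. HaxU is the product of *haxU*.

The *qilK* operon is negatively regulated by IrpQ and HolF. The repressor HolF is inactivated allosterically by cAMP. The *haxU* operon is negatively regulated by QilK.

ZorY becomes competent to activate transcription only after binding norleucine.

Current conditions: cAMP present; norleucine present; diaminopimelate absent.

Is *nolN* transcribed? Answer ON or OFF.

ON

Diaminopimelate is absent, so IrpQ is active.
cAMP is present, so HolF is inactive.
With repressor IrpQ bound, *qilK* is not transcribed.
So QilK is not produced.
With no repressor bound, *haxU* is transcribed.
So HaxU is produced and active.
Norleucine is present, so ZorY is active.
With repressor HaxU bound, *fenT* is not transcribed.
So FenT is not produced.
Required activator FenT is absent, so *quvH* is not transcribed.
So QuvH is not produced.
With no repressor bound, *nolN* is transcribed.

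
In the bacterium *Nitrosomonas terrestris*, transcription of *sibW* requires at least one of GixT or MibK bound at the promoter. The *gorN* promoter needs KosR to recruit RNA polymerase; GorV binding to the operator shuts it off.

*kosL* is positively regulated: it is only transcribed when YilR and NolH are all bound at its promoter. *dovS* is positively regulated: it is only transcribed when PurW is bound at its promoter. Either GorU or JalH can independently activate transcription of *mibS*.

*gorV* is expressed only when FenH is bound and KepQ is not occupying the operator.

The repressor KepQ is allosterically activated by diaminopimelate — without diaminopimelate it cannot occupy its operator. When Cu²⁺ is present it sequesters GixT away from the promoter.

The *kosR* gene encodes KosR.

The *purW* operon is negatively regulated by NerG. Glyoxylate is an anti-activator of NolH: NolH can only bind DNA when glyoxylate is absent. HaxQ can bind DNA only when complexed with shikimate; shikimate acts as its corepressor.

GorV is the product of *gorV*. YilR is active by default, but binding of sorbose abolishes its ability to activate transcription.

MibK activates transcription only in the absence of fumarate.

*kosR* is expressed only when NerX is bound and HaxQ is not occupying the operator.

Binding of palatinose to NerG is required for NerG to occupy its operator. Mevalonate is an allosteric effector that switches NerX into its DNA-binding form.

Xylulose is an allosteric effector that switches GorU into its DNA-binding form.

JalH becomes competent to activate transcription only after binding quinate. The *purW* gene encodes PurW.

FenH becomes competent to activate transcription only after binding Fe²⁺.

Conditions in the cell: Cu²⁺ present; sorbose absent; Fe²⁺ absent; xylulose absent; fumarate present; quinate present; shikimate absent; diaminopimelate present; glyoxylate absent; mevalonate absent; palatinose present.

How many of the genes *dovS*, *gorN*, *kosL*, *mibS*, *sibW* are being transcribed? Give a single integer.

Palatinose is present, so NerG is active.
With repressor NerG bound, *purW* is not transcribed.
So PurW is not produced.
Required activator PurW is absent, so *dovS* is not transcribed.
→ *dovS* is OFF.
Fe²⁺ is absent, so FenH is inactive.
Diaminopimelate is present, so KepQ is active.
With repressor KepQ bound, *gorV* is not transcribed.
So GorV is not produced.
Mevalonate is absent, so NerX is inactive.
Shikimate is absent, so HaxQ is inactive.
Required activator NerX is absent, so *kosR* is not transcribed.
So KosR is not produced.
Required activator KosR is absent, so *gorN* is not transcribed.
→ *gorN* is OFF.
Sorbose is absent, so YilR is active.
Glyoxylate is absent, so NolH is active.
No repressor is bound and YilR and NolH are active, so *kosL* is transcribed.
→ *kosL* is ON.
Xylulose is absent, so GorU is inactive.
Quinate is present, so JalH is active.
Activator JalH is present, so *mibS* is transcribed.
→ *mibS* is ON.
Cu²⁺ is present, so GixT is inactive.
Fumarate is present, so MibK is inactive.
No activator is available at the *sibW* promoter, so *sibW* is not transcribed.
→ *sibW* is OFF.
2 of the 5 genes are transcribed.

2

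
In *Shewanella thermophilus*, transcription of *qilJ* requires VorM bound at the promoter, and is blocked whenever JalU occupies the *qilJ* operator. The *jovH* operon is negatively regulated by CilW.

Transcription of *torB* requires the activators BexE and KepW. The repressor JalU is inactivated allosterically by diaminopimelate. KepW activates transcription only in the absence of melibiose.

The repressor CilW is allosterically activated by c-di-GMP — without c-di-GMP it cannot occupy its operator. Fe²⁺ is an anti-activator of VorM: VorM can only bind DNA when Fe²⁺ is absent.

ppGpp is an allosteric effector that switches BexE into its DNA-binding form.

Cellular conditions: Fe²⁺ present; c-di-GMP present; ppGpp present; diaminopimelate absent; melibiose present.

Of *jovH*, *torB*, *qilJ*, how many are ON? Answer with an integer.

c-di-GMP is present, so CilW is active.
With repressor CilW bound, *jovH* is not transcribed.
→ *jovH* is OFF.
ppGpp is present, so BexE is active.
Melibiose is present, so KepW is inactive.
Required activator KepW is absent, so *torB* is not transcribed.
→ *torB* is OFF.
Fe²⁺ is present, so VorM is inactive.
Diaminopimelate is absent, so JalU is active.
With repressor JalU bound, *qilJ* is not transcribed.
→ *qilJ* is OFF.
0 of the 3 genes are transcribed.

0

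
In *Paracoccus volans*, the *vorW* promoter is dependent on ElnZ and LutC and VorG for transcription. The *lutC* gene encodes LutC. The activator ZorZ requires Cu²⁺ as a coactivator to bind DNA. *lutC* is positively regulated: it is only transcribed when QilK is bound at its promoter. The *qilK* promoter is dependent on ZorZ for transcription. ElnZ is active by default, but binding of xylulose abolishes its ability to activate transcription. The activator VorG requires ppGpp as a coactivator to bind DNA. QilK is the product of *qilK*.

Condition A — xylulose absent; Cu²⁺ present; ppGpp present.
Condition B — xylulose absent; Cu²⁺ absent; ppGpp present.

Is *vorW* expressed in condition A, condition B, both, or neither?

Condition A:
Xylulose is absent, so ElnZ is active.
Cu²⁺ is present, so ZorZ is active.
No repressor is bound and ZorZ is active, so *qilK* is transcribed.
So QilK is produced and active.
No repressor is bound and QilK is active, so *lutC* is transcribed.
So LutC is produced and active.
ppGpp is present, so VorG is active.
No repressor is bound and ElnZ and LutC and VorG are active, so *vorW* is transcribed.
→ *vorW* is ON in A.
Condition B:
Xylulose is absent, so ElnZ is active.
Cu²⁺ is absent, so ZorZ is inactive.
Required activator ZorZ is absent, so *qilK* is not transcribed.
So QilK is not produced.
Required activator QilK is absent, so *lutC* is not transcribed.
So LutC is not produced.
ppGpp is present, so VorG is active.
Required activator LutC is absent, so *vorW* is not transcribed.
→ *vorW* is OFF in B.

A only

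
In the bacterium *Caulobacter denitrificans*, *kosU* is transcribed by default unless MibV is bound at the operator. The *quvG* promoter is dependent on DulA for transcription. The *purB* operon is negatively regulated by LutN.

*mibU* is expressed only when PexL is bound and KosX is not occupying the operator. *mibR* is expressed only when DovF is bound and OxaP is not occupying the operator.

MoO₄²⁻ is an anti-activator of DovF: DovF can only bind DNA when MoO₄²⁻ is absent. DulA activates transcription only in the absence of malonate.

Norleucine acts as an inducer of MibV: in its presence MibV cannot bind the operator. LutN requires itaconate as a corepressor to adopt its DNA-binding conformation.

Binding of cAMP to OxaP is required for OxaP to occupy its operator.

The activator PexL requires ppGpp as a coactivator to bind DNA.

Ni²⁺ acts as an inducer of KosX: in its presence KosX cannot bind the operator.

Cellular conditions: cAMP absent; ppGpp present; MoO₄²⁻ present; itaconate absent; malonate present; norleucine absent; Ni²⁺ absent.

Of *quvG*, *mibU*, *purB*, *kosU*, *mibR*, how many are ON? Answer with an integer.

Malonate is present, so DulA is inactive.
Required activator DulA is absent, so *quvG* is not transcribed.
→ *quvG* is OFF.
ppGpp is present, so PexL is active.
Ni²⁺ is absent, so KosX is active.
With repressor KosX bound, *mibU* is not transcribed.
→ *mibU* is OFF.
Itaconate is absent, so LutN is inactive.
With no repressor bound, *purB* is transcribed.
→ *purB* is ON.
Norleucine is absent, so MibV is active.
With repressor MibV bound, *kosU* is not transcribed.
→ *kosU* is OFF.
cAMP is absent, so OxaP is inactive.
MoO₄²⁻ is present, so DovF is inactive.
Required activator DovF is absent, so *mibR* is not transcribed.
→ *mibR* is OFF.
1 of the 5 genes is transcribed.

1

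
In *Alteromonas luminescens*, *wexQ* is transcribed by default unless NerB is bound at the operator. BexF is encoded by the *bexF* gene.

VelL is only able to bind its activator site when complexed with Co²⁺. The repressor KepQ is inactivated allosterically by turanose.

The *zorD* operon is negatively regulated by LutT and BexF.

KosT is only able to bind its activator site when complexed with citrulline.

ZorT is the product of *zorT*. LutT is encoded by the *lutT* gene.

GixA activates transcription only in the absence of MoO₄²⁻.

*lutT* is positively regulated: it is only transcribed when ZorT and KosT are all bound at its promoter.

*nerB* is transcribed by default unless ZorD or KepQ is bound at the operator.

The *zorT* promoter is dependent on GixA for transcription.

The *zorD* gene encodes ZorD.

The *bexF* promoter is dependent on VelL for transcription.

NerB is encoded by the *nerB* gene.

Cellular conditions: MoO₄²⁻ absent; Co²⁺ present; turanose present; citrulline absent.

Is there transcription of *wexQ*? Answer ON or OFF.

OFF

MoO₄²⁻ is absent, so GixA is active.
No repressor is bound and GixA is active, so *zorT* is transcribed.
So ZorT is produced and active.
Citrulline is absent, so KosT is inactive.
Required activator KosT is absent, so *lutT* is not transcribed.
So LutT is not produced.
Co²⁺ is present, so VelL is active.
No repressor is bound and VelL is active, so *bexF* is transcribed.
So BexF is produced and active.
With repressor BexF bound, *zorD* is not transcribed.
So ZorD is not produced.
Turanose is present, so KepQ is inactive.
With no repressor bound, *nerB* is transcribed.
So NerB is produced and active.
With repressor NerB bound, *wexQ* is not transcribed.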